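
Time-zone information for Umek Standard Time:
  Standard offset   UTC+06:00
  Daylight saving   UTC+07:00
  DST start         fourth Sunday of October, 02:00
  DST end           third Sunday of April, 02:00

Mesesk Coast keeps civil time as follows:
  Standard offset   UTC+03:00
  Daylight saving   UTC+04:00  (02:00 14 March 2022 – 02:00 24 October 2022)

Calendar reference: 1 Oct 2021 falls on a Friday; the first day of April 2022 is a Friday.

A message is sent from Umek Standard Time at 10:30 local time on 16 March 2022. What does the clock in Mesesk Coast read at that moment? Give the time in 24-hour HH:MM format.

07:30

1 October 2021 is a Friday, so the first Sunday is October 3 and the fourth is October 24.
1 April 2022 is a Friday, so the first Sunday is April 3 and the third is April 17.
16 March 2022 falls between 24 October 2021 and 17 April 2022, so daylight saving is in effect and Umek Standard Time is at UTC+07:00.
10:30 Umek Standard Time − 7h = 03:30 UTC.
At the standard offset (UTC+03:00), 03:30 UTC + 3h = 06:30 Mesesk Coast standard time.
Daylight saving runs 14 March – 24 October; the standard-time date in Mesesk Coast, 16 March 2022, is inside that window, so Mesesk Coast is at UTC+04:00.
03:30 UTC + 4h = 07:30 Mesesk Coast.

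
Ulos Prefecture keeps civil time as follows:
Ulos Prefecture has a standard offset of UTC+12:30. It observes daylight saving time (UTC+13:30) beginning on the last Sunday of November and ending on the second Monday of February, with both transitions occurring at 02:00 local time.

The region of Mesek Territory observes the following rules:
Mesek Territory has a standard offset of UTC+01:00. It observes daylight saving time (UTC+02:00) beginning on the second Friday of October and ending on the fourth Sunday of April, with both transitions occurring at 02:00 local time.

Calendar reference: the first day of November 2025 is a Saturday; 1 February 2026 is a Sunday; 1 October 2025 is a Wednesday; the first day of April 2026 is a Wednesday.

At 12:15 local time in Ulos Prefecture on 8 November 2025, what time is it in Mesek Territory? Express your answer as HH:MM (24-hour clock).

01:45

1 November 2025 is a Saturday, so Sundays fall on 2, 9, 16, 23, 30; the last is November 30.
1 February 2026 is a Sunday, so the first Monday is February 2 and the second is February 9.
8 November 2025 does not fall between 30 November 2025 and 9 February 2026, so daylight saving is not in effect and Ulos Prefecture is at UTC+12:30.
12:15 Ulos Prefecture − 12h30m = 23:45 UTC (rolling into the previous day, 7 November 2025).
1 October 2025 is a Wednesday, so the first Friday is October 3 and the second is October 10.
1 April 2026 is a Wednesday, so the first Sunday is April 5 and the fourth is April 26.
At the standard offset (UTC+01:00), 23:45 UTC + 1h = 00:45 Mesek Territory standard time (rolling into the next day, 8 November 2025).
The standard-time date in Mesek Territory, 8 November 2025, lies within the daylight-saving period (10 October 2025 – 26 April 2026), so Mesek Territory is on daylight time, UTC+02:00.
23:45 UTC + 2h = 01:45 Mesek Territory (rolling into the next day, 8 November 2025).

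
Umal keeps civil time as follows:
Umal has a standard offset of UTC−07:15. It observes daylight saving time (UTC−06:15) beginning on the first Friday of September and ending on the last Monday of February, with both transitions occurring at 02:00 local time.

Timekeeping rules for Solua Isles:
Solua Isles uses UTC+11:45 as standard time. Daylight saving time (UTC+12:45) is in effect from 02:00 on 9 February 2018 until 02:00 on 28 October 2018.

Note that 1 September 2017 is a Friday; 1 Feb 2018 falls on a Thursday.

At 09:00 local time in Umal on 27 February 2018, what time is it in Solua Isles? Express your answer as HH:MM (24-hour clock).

1 September 2017 is a Friday, so the first Friday is September 1.
1 February 2018 is a Thursday, so Mondays fall on 5, 12, 19, 26; the last is February 26.
27 February 2018 does not fall between 1 September 2017 and 26 February 2018, so daylight saving is not in effect and Umal is at UTC−07:15.
09:00 Umal + 7h15m = 16:15 UTC.
At the standard offset (UTC+11:45), 16:15 UTC + 11h45m = 04:00 Solua Isles standard time (rolling into the next day, 28 February 2018).
The standard-time date in Solua Isles, 28 February 2018, falls between 9 February and 28 October, so daylight saving is in effect and Solua Isles is at UTC+12:45.
16:15 UTC + 12h45m = 05:00 Solua Isles (rolling into the next day, 28 February 2018).

05:00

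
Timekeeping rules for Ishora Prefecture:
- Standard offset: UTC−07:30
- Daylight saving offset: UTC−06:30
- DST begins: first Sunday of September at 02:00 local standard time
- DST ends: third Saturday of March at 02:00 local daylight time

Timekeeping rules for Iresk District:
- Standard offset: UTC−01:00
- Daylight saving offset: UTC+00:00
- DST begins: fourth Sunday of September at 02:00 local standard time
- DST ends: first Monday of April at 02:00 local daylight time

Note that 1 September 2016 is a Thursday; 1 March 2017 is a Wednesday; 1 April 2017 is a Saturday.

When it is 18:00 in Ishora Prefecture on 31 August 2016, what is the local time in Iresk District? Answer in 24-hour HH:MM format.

1 September 2016 is a Thursday, so the first Sunday is September 4.
1 March 2017 is a Wednesday, so the first Saturday is March 4 and the third is March 18.
31 August 2016 does not fall between 4 September 2016 and 18 March 2017, so daylight saving is not in effect and Ishora Prefecture is at UTC−07:30.
18:00 Ishora Prefecture + 7h30m = 01:30 UTC (rolling into the next day, 1 September 2016).
1 September 2016 is a Thursday, so the first Sunday is September 4 and the fourth is September 25.
1 April 2017 is a Saturday, so the first Monday is April 3.
At the standard offset (UTC−01:00), 01:30 UTC − 1h = 00:30 Iresk District standard time.
Daylight saving runs 25 September 2016 – 3 April 2017; the standard-time date in Iresk District, 1 September 2016, is outside that window, so Iresk District is on standard time at UTC−01:00.
01:30 UTC − 1h = 00:30 Iresk District.

00:30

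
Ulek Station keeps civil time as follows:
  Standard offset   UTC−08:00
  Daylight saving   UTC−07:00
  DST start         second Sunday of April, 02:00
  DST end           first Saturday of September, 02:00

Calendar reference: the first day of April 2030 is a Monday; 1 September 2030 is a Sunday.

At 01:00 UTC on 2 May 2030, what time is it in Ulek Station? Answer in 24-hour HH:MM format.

18:00

1 April 2030 is a Monday, so the first Sunday is April 7 and the second is April 14.
1 September 2030 is a Sunday, so the first Saturday is September 7.
At the standard offset (UTC−08:00), 01:00 UTC − 8h = 17:00 Ulek Station standard time (rolling into the previous day, 1 May 2030).
The standard-time date in Ulek Station, 1 May 2030, falls between 14 April and 7 September, so daylight saving is in effect and Ulek Station is at UTC−07:00.
01:00 UTC − 7h = 18:00 local (rolling into the previous day, 1 May 2030).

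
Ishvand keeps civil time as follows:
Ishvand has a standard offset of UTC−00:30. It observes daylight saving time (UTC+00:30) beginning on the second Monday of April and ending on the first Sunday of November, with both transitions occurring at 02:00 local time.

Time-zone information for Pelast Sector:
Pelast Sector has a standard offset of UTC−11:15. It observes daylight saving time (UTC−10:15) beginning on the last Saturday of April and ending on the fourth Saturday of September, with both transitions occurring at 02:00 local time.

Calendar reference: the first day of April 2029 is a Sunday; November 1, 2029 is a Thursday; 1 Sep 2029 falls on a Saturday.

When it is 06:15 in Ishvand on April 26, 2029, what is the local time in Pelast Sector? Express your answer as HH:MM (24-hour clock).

1 April 2029 is a Sunday, so the first Monday is April 2 and the second is April 9.
1 November 2029 is a Thursday, so the first Sunday is November 4.
April 26, 2029 lies within the daylight-saving period (9 April – 4 November), so Ishvand is on daylight time, UTC+00:30.
06:15 Ishvand − 0h30m = 05:45 UTC.
1 April 2029 is a Sunday, so Saturdays fall on 7, 14, 21, 28; the last is April 28.
1 September 2029 is a Saturday, so the first Saturday is September 1 and the fourth is September 22.
At the standard offset (UTC−11:15), 05:45 UTC − 11h15m = 18:30 Pelast Sector standard time (rolling into the previous day, 25 April 2029).
Daylight saving runs 28 April – 22 September; the standard-time date in Pelast Sector, April 25, 2029, is outside that window, so Pelast Sector is on standard time at UTC−11:15.
05:45 UTC − 11h15m = 18:30 Pelast Sector (rolling into the previous day, 25 April 2029).

18:30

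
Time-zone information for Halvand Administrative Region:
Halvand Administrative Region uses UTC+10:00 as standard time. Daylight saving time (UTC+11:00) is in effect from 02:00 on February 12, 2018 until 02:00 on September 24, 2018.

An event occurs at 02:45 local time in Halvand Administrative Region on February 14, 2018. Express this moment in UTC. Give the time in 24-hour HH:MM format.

Daylight saving runs 12 February – 24 September; February 14, 2018 is inside that window, so Halvand Administrative Region is at UTC+11:00.
02:45 local − 11h = 15:45 UTC (rolling into the previous day, 13 February 2018).

15:45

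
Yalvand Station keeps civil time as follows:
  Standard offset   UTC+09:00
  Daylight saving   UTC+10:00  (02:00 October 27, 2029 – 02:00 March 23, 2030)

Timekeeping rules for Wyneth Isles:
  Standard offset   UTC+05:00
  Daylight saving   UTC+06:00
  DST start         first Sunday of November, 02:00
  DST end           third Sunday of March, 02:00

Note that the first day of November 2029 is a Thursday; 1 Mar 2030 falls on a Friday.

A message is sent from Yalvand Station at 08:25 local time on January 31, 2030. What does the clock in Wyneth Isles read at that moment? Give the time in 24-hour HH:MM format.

04:25

January 31, 2030 lies within the daylight-saving period (27 October 2029 – 23 March 2030), so Yalvand Station is on daylight time, UTC+10:00.
08:25 Yalvand Station − 10h = 22:25 UTC (rolling into the previous day, 30 January 2030).
1 November 2029 is a Thursday, so the first Sunday is November 4.
1 March 2030 is a Friday, so the first Sunday is March 3 and the third is March 17.
At the standard offset (UTC+05:00), 22:25 UTC + 5h = 03:25 Wyneth Isles standard time (rolling into the next day, 31 January 2030).
The standard-time date in Wyneth Isles, January 31, 2030, falls between 4 November 2029 and 17 March 2030, so daylight saving is in effect and Wyneth Isles is at UTC+06:00.
22:25 UTC + 6h = 04:25 Wyneth Isles (rolling into the next day, 31 January 2030).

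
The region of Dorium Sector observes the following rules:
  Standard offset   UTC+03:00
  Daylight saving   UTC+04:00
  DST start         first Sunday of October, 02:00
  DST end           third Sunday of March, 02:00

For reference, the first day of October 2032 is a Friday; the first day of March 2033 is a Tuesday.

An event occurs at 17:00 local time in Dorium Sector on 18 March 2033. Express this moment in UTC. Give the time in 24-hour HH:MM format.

13:00

1 October 2032 is a Friday, so the first Sunday is October 3.
1 March 2033 is a Tuesday, so the first Sunday is March 6 and the third is March 20.
18 March 2033 lies within the daylight-saving period (3 October 2032 – 20 March 2033), so Dorium Sector is on daylight time, UTC+04:00.
17:00 local − 4h = 13:00 UTC.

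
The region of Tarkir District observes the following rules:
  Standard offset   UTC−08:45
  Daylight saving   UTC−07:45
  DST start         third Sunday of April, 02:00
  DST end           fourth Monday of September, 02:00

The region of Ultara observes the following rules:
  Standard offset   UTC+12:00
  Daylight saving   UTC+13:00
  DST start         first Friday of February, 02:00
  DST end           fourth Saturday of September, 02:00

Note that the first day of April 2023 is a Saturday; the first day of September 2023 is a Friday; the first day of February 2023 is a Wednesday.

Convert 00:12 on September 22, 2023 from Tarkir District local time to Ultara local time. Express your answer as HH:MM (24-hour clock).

20:57

1 April 2023 is a Saturday, so the first Sunday is April 2 and the third is April 16.
1 September 2023 is a Friday, so the first Monday is September 4 and the fourth is September 25.
September 22, 2023 lies within the daylight-saving period (16 April – 25 September), so Tarkir District is on daylight time, UTC−07:45.
00:12 Tarkir District + 7h45m = 07:57 UTC.
1 February 2023 is a Wednesday, so the first Friday is February 3.
1 September 2023 is a Friday, so the first Saturday is September 2 and the fourth is September 23.
At the standard offset (UTC+12:00), 07:57 UTC + 12h = 19:57 Ultara standard time.
The standard-time date in Ultara, September 22, 2023, falls between 3 February and 23 September, so daylight saving is in effect and Ultara is at UTC+13:00.
07:57 UTC + 13h = 20:57 Ultara.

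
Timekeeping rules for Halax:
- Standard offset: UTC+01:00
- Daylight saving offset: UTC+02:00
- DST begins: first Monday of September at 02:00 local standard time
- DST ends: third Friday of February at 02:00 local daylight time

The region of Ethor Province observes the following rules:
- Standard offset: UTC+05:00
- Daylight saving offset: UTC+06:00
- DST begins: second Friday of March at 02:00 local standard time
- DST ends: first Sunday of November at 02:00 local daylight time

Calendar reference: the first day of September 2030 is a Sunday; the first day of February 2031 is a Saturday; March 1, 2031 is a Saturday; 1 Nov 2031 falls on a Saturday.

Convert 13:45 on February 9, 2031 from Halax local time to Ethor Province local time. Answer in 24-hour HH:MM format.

16:45

1 September 2030 is a Sunday, so the first Monday is September 2.
1 February 2031 is a Saturday, so the first Friday is February 7 and the third is February 21.
February 9, 2031 lies within the daylight-saving period (2 September 2030 – 21 February 2031), so Halax is on daylight time, UTC+02:00.
13:45 Halax − 2h = 11:45 UTC.
1 March 2031 is a Saturday, so the first Friday is March 7 and the second is March 14.
1 November 2031 is a Saturday, so the first Sunday is November 2.
At the standard offset (UTC+05:00), 11:45 UTC + 5h = 16:45 Ethor Province standard time.
The standard-time date in Ethor Province, February 9, 2031, does not fall between 14 March and 2 November, so daylight saving is not in effect and Ethor Province is at UTC+05:00.
11:45 UTC + 5h = 16:45 Ethor Province.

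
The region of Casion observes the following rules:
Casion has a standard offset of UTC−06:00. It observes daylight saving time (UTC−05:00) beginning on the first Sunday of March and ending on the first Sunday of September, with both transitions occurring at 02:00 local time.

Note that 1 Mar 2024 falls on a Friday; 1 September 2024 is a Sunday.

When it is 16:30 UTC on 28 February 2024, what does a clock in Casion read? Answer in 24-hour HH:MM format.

1 March 2024 is a Friday, so the first Sunday is March 3.
1 September 2024 is a Sunday, so the first Sunday is September 1.
At the standard offset (UTC−06:00), 16:30 UTC − 6h = 10:30 Casion standard time.
The standard-time date in Casion, 28 February 2024, is outside the daylight-saving period (3 March – 1 September), so Casion is on standard time, UTC−06:00.
16:30 UTC − 6h = 10:30 local.

10:30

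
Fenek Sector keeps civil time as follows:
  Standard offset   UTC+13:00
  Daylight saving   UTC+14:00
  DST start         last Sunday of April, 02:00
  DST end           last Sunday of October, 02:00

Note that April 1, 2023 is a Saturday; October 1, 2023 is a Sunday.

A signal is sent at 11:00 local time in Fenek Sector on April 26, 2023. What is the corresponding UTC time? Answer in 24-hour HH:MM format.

22:00

1 April 2023 is a Saturday, so Sundays fall on 2, 9, 16, 23, 30; the last is April 30.
1 October 2023 is a Sunday, so Sundays fall on 1, 8, 15, 22, 29; the last is October 29.
April 26, 2023 does not fall between 30 April and 29 October, so daylight saving is not in effect and Fenek Sector is at UTC+13:00.
11:00 local − 13h = 22:00 UTC (rolling into the previous day, 25 April 2023).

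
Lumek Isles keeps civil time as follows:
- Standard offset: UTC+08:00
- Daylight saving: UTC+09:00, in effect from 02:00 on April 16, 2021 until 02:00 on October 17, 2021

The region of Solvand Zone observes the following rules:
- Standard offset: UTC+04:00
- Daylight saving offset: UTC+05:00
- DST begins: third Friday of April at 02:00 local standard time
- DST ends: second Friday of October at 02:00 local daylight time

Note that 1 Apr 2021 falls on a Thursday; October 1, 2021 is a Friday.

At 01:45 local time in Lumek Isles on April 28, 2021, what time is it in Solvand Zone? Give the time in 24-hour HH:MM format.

April 28, 2021 lies within the daylight-saving period (16 April – 17 October), so Lumek Isles is on daylight time, UTC+09:00.
01:45 Lumek Isles − 9h = 16:45 UTC (rolling into the previous day, 27 April 2021).
1 April 2021 is a Thursday, so the first Friday is April 2 and the third is April 16.
1 October 2021 is a Friday, so the first Friday is October 1 and the second is October 8.
At the standard offset (UTC+04:00), 16:45 UTC + 4h = 20:45 Solvand Zone standard time.
Daylight saving runs 16 April – 8 October; the standard-time date in Solvand Zone, April 27, 2021, is inside that window, so Solvand Zone is at UTC+05:00.
16:45 UTC + 5h = 21:45 Solvand Zone.

21:45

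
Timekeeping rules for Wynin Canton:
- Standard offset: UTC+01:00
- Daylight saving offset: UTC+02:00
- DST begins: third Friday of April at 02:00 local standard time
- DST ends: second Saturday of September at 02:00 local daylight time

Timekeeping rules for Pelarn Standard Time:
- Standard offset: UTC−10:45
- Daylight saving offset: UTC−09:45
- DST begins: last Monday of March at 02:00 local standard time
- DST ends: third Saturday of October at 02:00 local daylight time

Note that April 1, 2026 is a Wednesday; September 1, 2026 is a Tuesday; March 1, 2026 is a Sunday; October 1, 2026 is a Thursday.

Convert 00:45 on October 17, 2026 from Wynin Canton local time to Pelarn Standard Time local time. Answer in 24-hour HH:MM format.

1 April 2026 is a Wednesday, so the first Friday is April 3 and the third is April 17.
1 September 2026 is a Tuesday, so the first Saturday is September 5 and the second is September 12.
October 17, 2026 does not fall between 17 April and 12 September, so daylight saving is not in effect and Wynin Canton is at UTC+01:00.
00:45 Wynin Canton − 1h = 23:45 UTC (rolling into the previous day, 16 October 2026).
1 March 2026 is a Sunday, so Mondays fall on 2, 9, 16, 23, 30; the last is March 30.
1 October 2026 is a Thursday, so the first Saturday is October 3 and the third is October 17.
At the standard offset (UTC−10:45), 23:45 UTC − 10h45m = 13:00 Pelarn Standard Time standard time.
The standard-time date in Pelarn Standard Time, October 16, 2026, lies within the daylight-saving period (30 March – 17 October), so Pelarn Standard Time is on daylight time, UTC−09:45.
23:45 UTC − 9h45m = 14:00 Pelarn Standard Time.

14:00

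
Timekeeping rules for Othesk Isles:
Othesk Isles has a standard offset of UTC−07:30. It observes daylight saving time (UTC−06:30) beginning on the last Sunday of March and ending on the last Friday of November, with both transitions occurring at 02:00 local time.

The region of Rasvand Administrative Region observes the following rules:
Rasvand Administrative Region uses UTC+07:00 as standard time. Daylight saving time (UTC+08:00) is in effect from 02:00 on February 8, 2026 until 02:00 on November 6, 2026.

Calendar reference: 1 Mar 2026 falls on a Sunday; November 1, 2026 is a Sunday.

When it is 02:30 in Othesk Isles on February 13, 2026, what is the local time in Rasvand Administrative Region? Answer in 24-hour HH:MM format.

1 March 2026 is a Sunday, so Sundays fall on 1, 8, 15, 22, 29; the last is March 29.
1 November 2026 is a Sunday, so Fridays fall on 6, 13, 20, 27; the last is November 27.
Daylight saving runs 29 March – 27 November; February 13, 2026 is outside that window, so Othesk Isles is on standard time at UTC−07:30.
02:30 Othesk Isles + 7h30m = 10:00 UTC.
At the standard offset (UTC+07:00), 10:00 UTC + 7h = 17:00 Rasvand Administrative Region standard time.
The standard-time date in Rasvand Administrative Region, February 13, 2026, lies within the daylight-saving period (8 February – 6 November), so Rasvand Administrative Region is on daylight time, UTC+08:00.
10:00 UTC + 8h = 18:00 Rasvand Administrative Region.

18:00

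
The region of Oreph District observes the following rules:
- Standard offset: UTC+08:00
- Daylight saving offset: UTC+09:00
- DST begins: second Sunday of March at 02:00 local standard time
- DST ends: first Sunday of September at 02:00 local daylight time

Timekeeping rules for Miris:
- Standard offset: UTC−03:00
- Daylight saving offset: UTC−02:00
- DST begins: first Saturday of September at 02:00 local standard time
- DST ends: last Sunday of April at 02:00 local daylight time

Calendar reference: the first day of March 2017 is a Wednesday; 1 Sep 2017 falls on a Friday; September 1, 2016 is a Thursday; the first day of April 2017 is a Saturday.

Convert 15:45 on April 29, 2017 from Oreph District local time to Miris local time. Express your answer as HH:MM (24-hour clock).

1 March 2017 is a Wednesday, so the first Sunday is March 5 and the second is March 12.
1 September 2017 is a Friday, so the first Sunday is September 3.
April 29, 2017 falls between 12 March and 3 September, so daylight saving is in effect and Oreph District is at UTC+09:00.
15:45 Oreph District − 9h = 06:45 UTC.
1 September 2016 is a Thursday, so the first Saturday is September 3.
1 April 2017 is a Saturday, so Sundays fall on 2, 9, 16, 23, 30; the last is April 30.
At the standard offset (UTC−03:00), 06:45 UTC − 3h = 03:45 Miris standard time.
The standard-time date in Miris, April 29, 2017, lies within the daylight-saving period (3 September 2016 – 30 April 2017), so Miris is on daylight time, UTC−02:00.
06:45 UTC − 2h = 04:45 Miris.

04:45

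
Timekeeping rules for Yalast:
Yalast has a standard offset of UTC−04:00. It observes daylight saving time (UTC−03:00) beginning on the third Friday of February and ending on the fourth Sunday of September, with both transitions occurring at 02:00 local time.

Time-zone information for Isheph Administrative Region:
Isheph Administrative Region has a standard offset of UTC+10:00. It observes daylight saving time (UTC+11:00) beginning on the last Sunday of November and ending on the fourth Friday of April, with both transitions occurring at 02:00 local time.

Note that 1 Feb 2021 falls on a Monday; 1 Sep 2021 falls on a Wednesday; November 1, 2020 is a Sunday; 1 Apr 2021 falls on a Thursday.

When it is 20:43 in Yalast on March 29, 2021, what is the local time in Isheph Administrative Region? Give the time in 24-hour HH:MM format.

10:43

1 February 2021 is a Monday, so the first Friday is February 5 and the third is February 19.
1 September 2021 is a Wednesday, so the first Sunday is September 5 and the fourth is September 26.
Daylight saving runs 19 February – 26 September; March 29, 2021 is inside that window, so Yalast is at UTC−03:00.
20:43 Yalast + 3h = 23:43 UTC.
1 November 2020 is a Sunday, so Sundays fall on 1, 8, 15, 22, 29; the last is November 29.
1 April 2021 is a Thursday, so the first Friday is April 2 and the fourth is April 23.
At the standard offset (UTC+10:00), 23:43 UTC + 10h = 09:43 Isheph Administrative Region standard time (rolling into the next day, 30 March 2021).
The standard-time date in Isheph Administrative Region, March 30, 2021, lies within the daylight-saving period (29 November 2020 – 23 April 2021), so Isheph Administrative Region is on daylight time, UTC+11:00.
23:43 UTC + 11h = 10:43 Isheph Administrative Region (rolling into the next day, 30 March 2021).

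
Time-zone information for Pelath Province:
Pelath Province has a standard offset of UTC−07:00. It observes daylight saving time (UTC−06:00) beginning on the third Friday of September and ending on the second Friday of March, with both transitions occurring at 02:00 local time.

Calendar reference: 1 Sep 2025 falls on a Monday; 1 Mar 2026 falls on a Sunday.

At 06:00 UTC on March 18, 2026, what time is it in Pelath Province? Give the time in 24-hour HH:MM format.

1 September 2025 is a Monday, so the first Friday is September 5 and the third is September 19.
1 March 2026 is a Sunday, so the first Friday is March 6 and the second is March 13.
At the standard offset (UTC−07:00), 06:00 UTC − 7h = 23:00 Pelath Province standard time (rolling into the previous day, 17 March 2026).
Daylight saving runs 19 September 2025 – 13 March 2026; the standard-time date in Pelath Province, March 17, 2026, is outside that window, so Pelath Province is on standard time at UTC−07:00.
06:00 UTC − 7h = 23:00 local (rolling into the previous day, 17 March 2026).

23:00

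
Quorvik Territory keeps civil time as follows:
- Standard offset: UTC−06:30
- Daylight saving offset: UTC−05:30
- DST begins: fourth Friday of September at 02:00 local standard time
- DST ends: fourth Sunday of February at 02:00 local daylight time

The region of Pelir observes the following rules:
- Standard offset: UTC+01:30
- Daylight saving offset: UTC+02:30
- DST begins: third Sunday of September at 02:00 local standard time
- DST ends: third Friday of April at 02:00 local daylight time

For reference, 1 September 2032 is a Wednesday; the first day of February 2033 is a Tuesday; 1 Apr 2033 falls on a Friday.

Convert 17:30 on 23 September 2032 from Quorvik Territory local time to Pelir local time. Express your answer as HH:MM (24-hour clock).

1 September 2032 is a Wednesday, so the first Friday is September 3 and the fourth is September 24.
1 February 2033 is a Tuesday, so the first Sunday is February 6 and the fourth is February 27.
23 September 2032 is outside the daylight-saving period (24 September 2032 – 27 February 2033), so Quorvik Territory is on standard time, UTC−06:30.
17:30 Quorvik Territory + 6h30m = 00:00 UTC (rolling into the next day, 24 September 2032).
1 September 2032 is a Wednesday, so the first Sunday is September 5 and the third is September 19.
1 April 2033 is a Friday, so the first Friday is April 1 and the third is April 15.
At the standard offset (UTC+01:30), 00:00 UTC + 1h30m = 01:30 Pelir standard time.
The standard-time date in Pelir, 24 September 2032, falls between 19 September 2032 and 15 April 2033, so daylight saving is in effect and Pelir is at UTC+02:30.
00:00 UTC + 2h30m = 02:30 Pelir.

02:30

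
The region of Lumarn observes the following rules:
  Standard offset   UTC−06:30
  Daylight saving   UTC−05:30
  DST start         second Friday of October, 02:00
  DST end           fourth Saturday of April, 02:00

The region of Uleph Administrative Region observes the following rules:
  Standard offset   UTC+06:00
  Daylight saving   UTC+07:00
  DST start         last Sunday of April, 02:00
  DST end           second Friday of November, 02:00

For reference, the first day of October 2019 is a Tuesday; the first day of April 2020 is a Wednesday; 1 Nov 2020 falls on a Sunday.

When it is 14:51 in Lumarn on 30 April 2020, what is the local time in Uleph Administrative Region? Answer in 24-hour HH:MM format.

04:21

1 October 2019 is a Tuesday, so the first Friday is October 4 and the second is October 11.
1 April 2020 is a Wednesday, so the first Saturday is April 4 and the fourth is April 25.
30 April 2020 is outside the daylight-saving period (11 October 2019 – 25 April 2020), so Lumarn is on standard time, UTC−06:30.
14:51 Lumarn + 6h30m = 21:21 UTC.
1 April 2020 is a Wednesday, so Sundays fall on 5, 12, 19, 26; the last is April 26.
1 November 2020 is a Sunday, so the first Friday is November 6 and the second is November 13.
At the standard offset (UTC+06:00), 21:21 UTC + 6h = 03:21 Uleph Administrative Region standard time (rolling into the next day, 1 May 2020).
The standard-time date in Uleph Administrative Region, 1 May 2020, lies within the daylight-saving period (26 April – 13 November), so Uleph Administrative Region is on daylight time, UTC+07:00.
21:21 UTC + 7h = 04:21 Uleph Administrative Region (rolling into the next day, 1 May 2020).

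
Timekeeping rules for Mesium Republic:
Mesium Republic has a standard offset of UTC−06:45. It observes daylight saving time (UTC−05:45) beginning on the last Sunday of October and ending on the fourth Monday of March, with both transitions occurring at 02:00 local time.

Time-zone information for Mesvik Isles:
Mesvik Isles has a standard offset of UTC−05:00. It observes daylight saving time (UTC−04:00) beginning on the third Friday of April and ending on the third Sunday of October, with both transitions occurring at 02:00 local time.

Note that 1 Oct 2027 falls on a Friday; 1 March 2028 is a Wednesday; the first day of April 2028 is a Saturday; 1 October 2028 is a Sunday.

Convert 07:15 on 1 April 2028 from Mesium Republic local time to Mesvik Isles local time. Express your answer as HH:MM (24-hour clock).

1 October 2027 is a Friday, so Sundays fall on 3, 10, 17, 24, 31; the last is October 31.
1 March 2028 is a Wednesday, so the first Monday is March 6 and the fourth is March 27.
Daylight saving runs 31 October 2027 – 27 March 2028; 1 April 2028 is outside that window, so Mesium Republic is on standard time at UTC−06:45.
07:15 Mesium Republic + 6h45m = 14:00 UTC.
1 April 2028 is a Saturday, so the first Friday is April 7 and the third is April 21.
1 October 2028 is a Sunday, so the first Sunday is October 1 and the third is October 15.
At the standard offset (UTC−05:00), 14:00 UTC − 5h = 09:00 Mesvik Isles standard time.
The standard-time date in Mesvik Isles, 1 April 2028, is outside the daylight-saving period (21 April – 15 October), so Mesvik Isles is on standard time, UTC−05:00.
14:00 UTC − 5h = 09:00 Mesvik Isles.

09:00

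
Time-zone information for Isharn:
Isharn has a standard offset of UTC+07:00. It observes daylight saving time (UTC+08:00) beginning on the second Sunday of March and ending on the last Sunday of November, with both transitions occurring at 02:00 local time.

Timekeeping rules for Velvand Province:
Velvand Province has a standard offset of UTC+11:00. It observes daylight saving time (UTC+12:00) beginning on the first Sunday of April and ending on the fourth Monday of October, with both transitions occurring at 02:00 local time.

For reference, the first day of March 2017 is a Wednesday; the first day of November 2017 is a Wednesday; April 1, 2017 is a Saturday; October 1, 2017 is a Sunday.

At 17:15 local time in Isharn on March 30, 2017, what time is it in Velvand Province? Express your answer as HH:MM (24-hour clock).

1 March 2017 is a Wednesday, so the first Sunday is March 5 and the second is March 12.
1 November 2017 is a Wednesday, so Sundays fall on 5, 12, 19, 26; the last is November 26.
March 30, 2017 falls between 12 March and 26 November, so daylight saving is in effect and Isharn is at UTC+08:00.
17:15 Isharn − 8h = 09:15 UTC.
1 April 2017 is a Saturday, so the first Sunday is April 2.
1 October 2017 is a Sunday, so the first Monday is October 2 and the fourth is October 23.
At the standard offset (UTC+11:00), 09:15 UTC + 11h = 20:15 Velvand Province standard time.
The standard-time date in Velvand Province, March 30, 2017, does not fall between 2 April and 23 October, so daylight saving is not in effect and Velvand Province is at UTC+11:00.
09:15 UTC + 11h = 20:15 Velvand Province.

20:15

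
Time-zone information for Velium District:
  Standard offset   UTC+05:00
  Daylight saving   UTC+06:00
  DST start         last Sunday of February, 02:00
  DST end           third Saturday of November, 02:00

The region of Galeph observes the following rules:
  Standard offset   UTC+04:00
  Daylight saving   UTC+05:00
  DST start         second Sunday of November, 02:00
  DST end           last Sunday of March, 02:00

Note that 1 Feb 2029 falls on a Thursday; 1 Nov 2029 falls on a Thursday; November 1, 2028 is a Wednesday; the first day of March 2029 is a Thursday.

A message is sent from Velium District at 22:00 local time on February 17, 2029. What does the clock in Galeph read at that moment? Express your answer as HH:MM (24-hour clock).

22:00

1 February 2029 is a Thursday, so Sundays fall on 4, 11, 18, 25; the last is February 25.
1 November 2029 is a Thursday, so the first Saturday is November 3 and the third is November 17.
February 17, 2029 does not fall between 25 February and 17 November, so daylight saving is not in effect and Velium District is at UTC+05:00.
22:00 Velium District − 5h = 17:00 UTC.
1 November 2028 is a Wednesday, so the first Sunday is November 5 and the second is November 12.
1 March 2029 is a Thursday, so Sundays fall on 4, 11, 18, 25; the last is March 25.
At the standard offset (UTC+04:00), 17:00 UTC + 4h = 21:00 Galeph standard time.
The standard-time date in Galeph, February 17, 2029, lies within the daylight-saving period (12 November 2028 – 25 March 2029), so Galeph is on daylight time, UTC+05:00.
17:00 UTC + 5h = 22:00 Galeph.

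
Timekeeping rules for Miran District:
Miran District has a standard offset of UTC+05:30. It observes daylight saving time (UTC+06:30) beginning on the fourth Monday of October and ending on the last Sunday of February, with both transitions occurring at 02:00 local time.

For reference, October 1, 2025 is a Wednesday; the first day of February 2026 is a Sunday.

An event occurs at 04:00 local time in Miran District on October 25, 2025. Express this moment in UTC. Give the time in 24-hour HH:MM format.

1 October 2025 is a Wednesday, so the first Monday is October 6 and the fourth is October 27.
1 February 2026 is a Sunday, so Sundays fall on 1, 8, 15, 22; the last is February 22.
October 25, 2025 does not fall between 27 October 2025 and 22 February 2026, so daylight saving is not in effect and Miran District is at UTC+05:30.
04:00 local − 5h30m = 22:30 UTC (rolling into the previous day, 24 October 2025).

22:30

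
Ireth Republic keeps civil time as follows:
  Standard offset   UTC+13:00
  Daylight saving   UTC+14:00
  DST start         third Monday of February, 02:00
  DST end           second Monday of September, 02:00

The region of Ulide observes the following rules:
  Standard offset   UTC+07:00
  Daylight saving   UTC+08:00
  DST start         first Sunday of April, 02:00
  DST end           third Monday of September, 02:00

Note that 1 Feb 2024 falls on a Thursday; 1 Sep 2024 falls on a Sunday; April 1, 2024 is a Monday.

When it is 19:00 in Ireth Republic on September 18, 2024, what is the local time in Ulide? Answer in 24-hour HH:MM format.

1 February 2024 is a Thursday, so the first Monday is February 5 and the third is February 19.
1 September 2024 is a Sunday, so the first Monday is September 2 and the second is September 9.
Daylight saving runs 19 February – 9 September; September 18, 2024 is outside that window, so Ireth Republic is on standard time at UTC+13:00.
19:00 Ireth Republic − 13h = 06:00 UTC.
1 April 2024 is a Monday, so the first Sunday is April 7.
1 September 2024 is a Sunday, so the first Monday is September 2 and the third is September 16.
At the standard offset (UTC+07:00), 06:00 UTC + 7h = 13:00 Ulide standard time.
The standard-time date in Ulide, September 18, 2024, is outside the daylight-saving period (7 April – 16 September), so Ulide is on standard time, UTC+07:00.
06:00 UTC + 7h = 13:00 Ulide.

13:00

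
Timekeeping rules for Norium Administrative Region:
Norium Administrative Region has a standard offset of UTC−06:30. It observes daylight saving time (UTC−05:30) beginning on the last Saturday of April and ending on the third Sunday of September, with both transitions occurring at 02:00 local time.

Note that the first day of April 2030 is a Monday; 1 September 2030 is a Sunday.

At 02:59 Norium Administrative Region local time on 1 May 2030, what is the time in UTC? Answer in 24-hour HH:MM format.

1 April 2030 is a Monday, so Saturdays fall on 6, 13, 20, 27; the last is April 27.
1 September 2030 is a Sunday, so the first Sunday is September 1 and the third is September 15.
1 May 2030 falls between 27 April and 15 September, so daylight saving is in effect and Norium Administrative Region is at UTC−05:30.
02:59 local + 5h30m = 08:29 UTC.

08:29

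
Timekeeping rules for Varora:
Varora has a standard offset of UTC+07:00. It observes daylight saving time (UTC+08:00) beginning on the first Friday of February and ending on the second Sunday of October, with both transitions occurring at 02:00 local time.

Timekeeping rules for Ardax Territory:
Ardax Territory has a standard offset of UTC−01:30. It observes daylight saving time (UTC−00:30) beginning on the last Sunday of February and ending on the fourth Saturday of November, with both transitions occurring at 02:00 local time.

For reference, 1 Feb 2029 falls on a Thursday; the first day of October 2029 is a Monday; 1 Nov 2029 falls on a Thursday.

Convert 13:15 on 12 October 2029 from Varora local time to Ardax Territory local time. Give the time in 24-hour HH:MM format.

1 February 2029 is a Thursday, so the first Friday is February 2.
1 October 2029 is a Monday, so the first Sunday is October 7 and the second is October 14.
12 October 2029 lies within the daylight-saving period (2 February – 14 October), so Varora is on daylight time, UTC+08:00.
13:15 Varora − 8h = 05:15 UTC.
1 February 2029 is a Thursday, so Sundays fall on 4, 11, 18, 25; the last is February 25.
1 November 2029 is a Thursday, so the first Saturday is November 3 and the fourth is November 24.
At the standard offset (UTC−01:30), 05:15 UTC − 1h30m = 03:45 Ardax Territory standard time.
The standard-time date in Ardax Territory, 12 October 2029, falls between 25 February and 24 November, so daylight saving is in effect and Ardax Territory is at UTC−00:30.
05:15 UTC − 0h30m = 04:45 Ardax Territory.

04:45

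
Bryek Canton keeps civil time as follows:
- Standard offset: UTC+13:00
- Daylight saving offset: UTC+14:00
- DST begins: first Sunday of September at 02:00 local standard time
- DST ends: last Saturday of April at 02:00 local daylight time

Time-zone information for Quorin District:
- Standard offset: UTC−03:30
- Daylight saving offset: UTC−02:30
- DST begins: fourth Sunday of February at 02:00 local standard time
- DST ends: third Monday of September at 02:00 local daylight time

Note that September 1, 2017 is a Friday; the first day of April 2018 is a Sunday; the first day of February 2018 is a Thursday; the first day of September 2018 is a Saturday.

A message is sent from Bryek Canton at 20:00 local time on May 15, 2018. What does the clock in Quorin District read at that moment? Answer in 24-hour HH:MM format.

04:30

1 September 2017 is a Friday, so the first Sunday is September 3.
1 April 2018 is a Sunday, so Saturdays fall on 7, 14, 21, 28; the last is April 28.
May 15, 2018 is outside the daylight-saving period (3 September 2017 – 28 April 2018), so Bryek Canton is on standard time, UTC+13:00.
20:00 Bryek Canton − 13h = 07:00 UTC.
1 February 2018 is a Thursday, so the first Sunday is February 4 and the fourth is February 25.
1 September 2018 is a Saturday, so the first Monday is September 3 and the third is September 17.
At the standard offset (UTC−03:30), 07:00 UTC − 3h30m = 03:30 Quorin District standard time.
The standard-time date in Quorin District, May 15, 2018, falls between 25 February and 17 September, so daylight saving is in effect and Quorin District is at UTC−02:30.
07:00 UTC − 2h30m = 04:30 Quorin District.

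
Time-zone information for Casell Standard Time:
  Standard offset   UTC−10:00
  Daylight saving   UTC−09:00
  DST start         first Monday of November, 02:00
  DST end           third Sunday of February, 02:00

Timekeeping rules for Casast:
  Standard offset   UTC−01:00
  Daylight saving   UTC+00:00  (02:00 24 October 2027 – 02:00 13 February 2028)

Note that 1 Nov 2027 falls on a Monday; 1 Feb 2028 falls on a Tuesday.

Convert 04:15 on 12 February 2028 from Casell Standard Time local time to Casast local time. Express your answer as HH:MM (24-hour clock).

1 November 2027 is a Monday, so the first Monday is November 1.
1 February 2028 is a Tuesday, so the first Sunday is February 6 and the third is February 20.
12 February 2028 lies within the daylight-saving period (1 November 2027 – 20 February 2028), so Casell Standard Time is on daylight time, UTC−09:00.
04:15 Casell Standard Time + 9h = 13:15 UTC.
At the standard offset (UTC−01:00), 13:15 UTC − 1h = 12:15 Casast standard time.
The standard-time date in Casast, 12 February 2028, falls between 24 October 2027 and 13 February 2028, so daylight saving is in effect and Casast is at UTC+00:00.
13:15 UTC + 0h = 13:15 Casast.

13:15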